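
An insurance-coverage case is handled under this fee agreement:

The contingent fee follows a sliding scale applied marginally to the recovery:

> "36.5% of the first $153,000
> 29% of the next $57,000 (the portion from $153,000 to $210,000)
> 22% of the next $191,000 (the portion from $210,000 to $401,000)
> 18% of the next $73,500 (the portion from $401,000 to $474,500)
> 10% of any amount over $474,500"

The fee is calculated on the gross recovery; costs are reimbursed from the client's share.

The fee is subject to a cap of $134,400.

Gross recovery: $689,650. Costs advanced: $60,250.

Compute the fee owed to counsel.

Fee base is the gross recovery, $689,650; costs are reimbursed separately.
First $153,000 at 36.5% = $55,845.00
Next $57,000 at 29% = $16,530.00
Next $191,000 at 22% = $42,020.00
Next $73,500 at 18% = $13,230.00
Remaining $215,150 at 10% = $21,515.00
Fee: $55,845.00 + $16,530.00 + $42,020.00 + $13,230.00 + $21,515.00 = $149,140.00
$149,140.00 exceeds the $134,400 cap, so the fee is capped at $134,400.00.

$134,400.00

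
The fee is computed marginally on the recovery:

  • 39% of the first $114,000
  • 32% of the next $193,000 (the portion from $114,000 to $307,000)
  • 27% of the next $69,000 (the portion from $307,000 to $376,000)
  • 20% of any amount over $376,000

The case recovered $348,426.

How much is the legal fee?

$117,405.02

First $114,000 at 39% = $44,460.00
Next $193,000 at 32% = $61,760.00
Remaining $41,426 at 27% = $11,185.02
Fee: $44,460.00 + $61,760.00 + $11,185.02 = $117,405.02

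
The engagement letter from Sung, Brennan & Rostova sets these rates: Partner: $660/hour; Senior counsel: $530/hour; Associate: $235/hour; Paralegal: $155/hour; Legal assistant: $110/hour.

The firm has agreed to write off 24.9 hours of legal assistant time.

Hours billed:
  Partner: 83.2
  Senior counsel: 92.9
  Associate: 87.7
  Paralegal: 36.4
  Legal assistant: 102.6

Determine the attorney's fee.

Partner: 83.2 × $660 = $54,912.00
Senior counsel: 92.9 × $530 = $49,237.00
Associate: 87.7 × $235 = $20,609.50
Paralegal: 36.4 × $155 = $5,642.00
Legal assistant: 102.6 × $110 = $11,286.00
Subtotal: $141,686.50
Write-off: 24.9 × $110 = $2,739.00
Total: $141,686.50 − $2,739.00 = $138,947.50

$138,947.50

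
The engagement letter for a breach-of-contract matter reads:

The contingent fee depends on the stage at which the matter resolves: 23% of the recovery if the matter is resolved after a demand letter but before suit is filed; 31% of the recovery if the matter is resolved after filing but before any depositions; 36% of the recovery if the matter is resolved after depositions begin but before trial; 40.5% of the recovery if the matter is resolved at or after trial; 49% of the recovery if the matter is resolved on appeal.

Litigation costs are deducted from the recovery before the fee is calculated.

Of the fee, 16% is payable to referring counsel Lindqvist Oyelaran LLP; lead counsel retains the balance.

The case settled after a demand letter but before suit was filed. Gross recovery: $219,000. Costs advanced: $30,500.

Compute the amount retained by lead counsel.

$36,418.20

Fee base (net of costs): $219,000 − $30,500 = $188,500
The matter settled after a demand letter but before suit was filed, so the 23% rate applies.
$188,500 × 23% = $43,355.00
Referral share: 16% of $43,355.00 = $6,936.80; lead counsel retains $43,355.00 − $6,936.80 = $36,418.20.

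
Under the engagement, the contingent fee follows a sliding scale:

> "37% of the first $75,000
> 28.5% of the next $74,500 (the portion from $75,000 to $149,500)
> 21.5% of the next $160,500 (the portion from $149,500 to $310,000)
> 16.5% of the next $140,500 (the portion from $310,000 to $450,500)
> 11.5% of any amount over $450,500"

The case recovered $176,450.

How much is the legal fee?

$54,776.75

First $75,000 at 37% = $27,750.00
Next $74,500 at 28.5% = $21,232.50
Remaining $26,950 at 21.5% = $5,794.25
Fee: $27,750.00 + $21,232.50 + $5,794.25 = $54,776.75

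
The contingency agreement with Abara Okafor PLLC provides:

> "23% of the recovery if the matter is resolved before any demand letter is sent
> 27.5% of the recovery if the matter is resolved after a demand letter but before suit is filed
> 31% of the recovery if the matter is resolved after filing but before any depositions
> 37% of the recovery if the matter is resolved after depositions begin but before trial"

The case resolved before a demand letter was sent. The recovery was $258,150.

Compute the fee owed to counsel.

The matter resolved before a demand letter was sent, so the 23% rate applies.
$258,150 × 23% = $59,374.50

$59,374.50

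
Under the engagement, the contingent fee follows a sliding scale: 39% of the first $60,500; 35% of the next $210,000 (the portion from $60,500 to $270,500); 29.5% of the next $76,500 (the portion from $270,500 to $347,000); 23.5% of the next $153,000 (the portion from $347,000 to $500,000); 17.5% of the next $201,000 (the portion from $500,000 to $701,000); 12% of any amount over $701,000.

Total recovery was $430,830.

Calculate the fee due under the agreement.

$139,362.55

First $60,500 at 39% = $23,595.00
Next $210,000 at 35% = $73,500.00
Next $76,500 at 29.5% = $22,567.50
Remaining $83,830 at 23.5% = $19,700.05
Fee: $23,595.00 + $73,500.00 + $22,567.50 + $19,700.05 = $139,362.55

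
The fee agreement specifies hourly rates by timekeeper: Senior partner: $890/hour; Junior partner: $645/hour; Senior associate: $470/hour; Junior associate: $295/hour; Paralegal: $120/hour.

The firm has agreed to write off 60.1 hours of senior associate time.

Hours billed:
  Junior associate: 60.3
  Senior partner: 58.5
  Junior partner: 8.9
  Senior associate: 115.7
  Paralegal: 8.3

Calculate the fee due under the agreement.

$102,722.00

Senior partner: 58.5 × $890 = $52,065.00
Junior partner: 8.9 × $645 = $5,740.50
Senior associate: 115.7 × $470 = $54,379.00
Junior associate: 60.3 × $295 = $17,788.50
Paralegal: 8.3 × $120 = $996.00
Subtotal: $130,969.00
Write-off: 60.1 × $470 = $28,247.00
Total: $130,969.00 − $28,247.00 = $102,722.00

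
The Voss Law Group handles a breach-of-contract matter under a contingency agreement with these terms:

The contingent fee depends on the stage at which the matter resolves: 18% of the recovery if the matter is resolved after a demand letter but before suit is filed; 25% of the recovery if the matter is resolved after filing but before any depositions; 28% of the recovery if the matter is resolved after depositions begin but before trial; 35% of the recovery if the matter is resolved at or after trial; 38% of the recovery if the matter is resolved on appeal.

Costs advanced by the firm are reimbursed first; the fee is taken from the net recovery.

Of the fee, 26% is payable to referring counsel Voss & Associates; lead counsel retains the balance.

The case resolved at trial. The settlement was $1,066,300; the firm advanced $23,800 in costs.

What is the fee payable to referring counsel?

$94,867.50

Fee base (net of costs): $1,066,300 − $23,800 = $1,042,500
The matter resolved at trial, so the 35% rate applies.
$1,042,500 × 35% = $364,875.00
Referral share: 26% of $364,875.00 = $94,867.50; lead counsel retains $364,875.00 − $94,867.50 = $270,007.50.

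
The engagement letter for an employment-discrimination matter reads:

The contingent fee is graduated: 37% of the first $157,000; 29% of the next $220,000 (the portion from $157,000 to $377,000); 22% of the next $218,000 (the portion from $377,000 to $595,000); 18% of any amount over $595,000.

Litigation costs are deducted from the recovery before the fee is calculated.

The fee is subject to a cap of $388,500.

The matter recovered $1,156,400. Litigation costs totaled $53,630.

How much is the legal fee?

$261,248.60

Fee base (net of costs): $1,156,400 − $53,630 = $1,102,770
First $157,000 at 37% = $58,090.00
Next $220,000 at 29% = $63,800.00
Next $218,000 at 22% = $47,960.00
Remaining $507,770 at 18% = $91,398.60
Fee: $58,090.00 + $63,800.00 + $47,960.00 + $91,398.60 = $261,248.60
$261,248.60 is under the $388,500 cap.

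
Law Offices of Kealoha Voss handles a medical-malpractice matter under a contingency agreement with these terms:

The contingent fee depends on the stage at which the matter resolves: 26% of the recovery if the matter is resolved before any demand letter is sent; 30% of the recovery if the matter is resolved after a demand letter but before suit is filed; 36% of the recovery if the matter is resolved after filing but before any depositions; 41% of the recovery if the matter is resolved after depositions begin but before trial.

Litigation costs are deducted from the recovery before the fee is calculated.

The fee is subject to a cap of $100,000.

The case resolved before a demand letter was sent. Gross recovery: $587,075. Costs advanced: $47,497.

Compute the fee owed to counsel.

Fee base (net of costs): $587,075 − $47,497 = $539,578
The matter resolved before a demand letter was sent, so the 26% rate applies.
$539,578 × 26% = $140,290.28
$140,290.28 exceeds the $100,000 cap, so the fee is capped at $100,000.00.

$100,000.00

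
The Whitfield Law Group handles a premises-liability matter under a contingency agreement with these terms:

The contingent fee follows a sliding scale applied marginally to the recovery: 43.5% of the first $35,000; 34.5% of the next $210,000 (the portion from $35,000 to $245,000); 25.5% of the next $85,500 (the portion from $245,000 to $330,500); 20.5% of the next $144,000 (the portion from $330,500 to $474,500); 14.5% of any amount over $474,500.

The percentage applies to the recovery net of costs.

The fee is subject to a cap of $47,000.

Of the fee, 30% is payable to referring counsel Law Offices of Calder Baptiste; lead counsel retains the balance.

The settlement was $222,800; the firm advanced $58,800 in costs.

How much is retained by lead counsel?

$32,900.00

Fee base (net of costs): $222,800 − $58,800 = $164,000
First $35,000 at 43.5% = $15,225.00
Remaining $129,000 at 34.5% = $44,505.00
Fee: $15,225.00 + $44,505.00 = $59,730.00
$59,730.00 exceeds the $47,000 cap, so the fee is capped at $47,000.00.
Referral share: 30% of $47,000.00 = $14,100.00; lead counsel retains $47,000.00 − $14,100.00 = $32,900.00.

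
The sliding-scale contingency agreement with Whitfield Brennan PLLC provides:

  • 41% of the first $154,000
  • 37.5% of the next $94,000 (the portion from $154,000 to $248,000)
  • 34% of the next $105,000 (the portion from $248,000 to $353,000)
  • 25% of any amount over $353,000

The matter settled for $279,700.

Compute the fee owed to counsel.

First $154,000 at 41% = $63,140.00
Next $94,000 at 37.5% = $35,250.00
Remaining $31,700 at 34% = $10,778.00
Fee: $63,140.00 + $35,250.00 + $10,778.00 = $109,168.00

$109,168.00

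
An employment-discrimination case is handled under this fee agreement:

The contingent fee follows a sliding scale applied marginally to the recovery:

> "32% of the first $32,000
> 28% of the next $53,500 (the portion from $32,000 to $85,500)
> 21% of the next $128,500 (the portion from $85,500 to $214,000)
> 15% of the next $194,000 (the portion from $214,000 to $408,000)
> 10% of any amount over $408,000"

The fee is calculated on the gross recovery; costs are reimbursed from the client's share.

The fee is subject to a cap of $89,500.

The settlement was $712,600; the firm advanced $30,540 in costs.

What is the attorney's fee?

$89,500.00

Fee base is the gross recovery, $712,600; costs are reimbursed separately.
First $32,000 at 32% = $10,240.00
Next $53,500 at 28% = $14,980.00
Next $128,500 at 21% = $26,985.00
Next $194,000 at 15% = $29,100.00
Remaining $304,600 at 10% = $30,460.00
Fee: $10,240.00 + $14,980.00 + $26,985.00 + $29,100.00 + $30,460.00 = $111,765.00
$111,765.00 exceeds the $89,500 cap, so the fee is capped at $89,500.00.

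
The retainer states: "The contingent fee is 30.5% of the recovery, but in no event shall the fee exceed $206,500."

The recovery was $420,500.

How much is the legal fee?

30.5% of $420,500 = $128,252.50
That is under the $206,500 cap.

$128,252.50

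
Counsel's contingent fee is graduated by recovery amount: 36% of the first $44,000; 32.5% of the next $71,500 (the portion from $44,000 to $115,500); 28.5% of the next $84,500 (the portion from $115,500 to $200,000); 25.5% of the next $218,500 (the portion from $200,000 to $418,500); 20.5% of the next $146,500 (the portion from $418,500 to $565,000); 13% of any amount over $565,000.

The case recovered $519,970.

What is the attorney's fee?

First $44,000 at 36% = $15,840.00
Next $71,500 at 32.5% = $23,237.50
Next $84,500 at 28.5% = $24,082.50
Next $218,500 at 25.5% = $55,717.50
Remaining $101,470 at 20.5% = $20,801.35
Fee: $15,840.00 + $23,237.50 + $24,082.50 + $55,717.50 + $20,801.35 = $139,678.85

$139,678.85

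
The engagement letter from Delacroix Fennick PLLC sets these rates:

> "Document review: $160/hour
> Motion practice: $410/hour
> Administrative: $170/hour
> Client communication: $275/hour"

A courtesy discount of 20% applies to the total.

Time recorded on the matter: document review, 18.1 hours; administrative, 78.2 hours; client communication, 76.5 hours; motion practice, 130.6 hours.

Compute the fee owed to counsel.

$72,618.80

Document review: 18.1 × $160 = $2,896.00
Motion practice: 130.6 × $410 = $53,546.00
Administrative: 78.2 × $170 = $13,294.00
Client communication: 76.5 × $275 = $21,037.50
Subtotal: $90,773.50
Less 20% discount: −$18,154.70
Total: $90,773.50 − $18,154.70 = $72,618.80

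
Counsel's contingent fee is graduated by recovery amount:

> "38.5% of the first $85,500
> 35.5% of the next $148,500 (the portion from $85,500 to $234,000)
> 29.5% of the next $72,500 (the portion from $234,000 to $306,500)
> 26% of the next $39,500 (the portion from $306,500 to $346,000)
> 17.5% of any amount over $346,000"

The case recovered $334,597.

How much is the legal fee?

First $85,500 at 38.5% = $32,917.50
Next $148,500 at 35.5% = $52,717.50
Next $72,500 at 29.5% = $21,387.50
Remaining $28,097 at 26% = $7,305.22
Fee: $32,917.50 + $52,717.50 + $21,387.50 + $7,305.22 = $114,327.72

$114,327.72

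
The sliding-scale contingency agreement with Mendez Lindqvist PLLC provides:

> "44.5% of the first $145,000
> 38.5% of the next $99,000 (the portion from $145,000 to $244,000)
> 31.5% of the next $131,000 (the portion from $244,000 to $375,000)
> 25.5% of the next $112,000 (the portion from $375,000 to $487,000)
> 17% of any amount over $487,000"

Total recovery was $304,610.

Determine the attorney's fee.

$121,732.15

First $145,000 at 44.5% = $64,525.00
Next $99,000 at 38.5% = $38,115.00
Remaining $60,610 at 31.5% = $19,092.15
Fee: $64,525.00 + $38,115.00 + $19,092.15 = $121,732.15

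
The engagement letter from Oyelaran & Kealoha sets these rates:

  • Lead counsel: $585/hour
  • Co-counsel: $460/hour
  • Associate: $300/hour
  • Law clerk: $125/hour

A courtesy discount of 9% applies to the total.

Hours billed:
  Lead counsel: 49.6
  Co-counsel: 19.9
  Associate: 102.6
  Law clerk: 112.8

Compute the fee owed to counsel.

$75,575.50

Lead counsel: 49.6 × $585 = $29,016.00
Co-counsel: 19.9 × $460 = $9,154.00
Associate: 102.6 × $300 = $30,780.00
Law clerk: 112.8 × $125 = $14,100.00
Subtotal: $83,050.00
Less 9% discount: −$7,474.50
Total: $83,050.00 − $7,474.50 = $75,575.50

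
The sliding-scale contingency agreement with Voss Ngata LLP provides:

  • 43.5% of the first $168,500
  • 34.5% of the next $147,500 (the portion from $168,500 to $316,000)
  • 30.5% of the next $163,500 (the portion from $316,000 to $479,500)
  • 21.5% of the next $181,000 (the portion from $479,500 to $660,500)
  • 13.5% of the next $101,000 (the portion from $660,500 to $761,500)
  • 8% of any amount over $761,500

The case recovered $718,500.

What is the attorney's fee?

First $168,500 at 43.5% = $73,297.50
Next $147,500 at 34.5% = $50,887.50
Next $163,500 at 30.5% = $49,867.50
Next $181,000 at 21.5% = $38,915.00
Remaining $58,000 at 13.5% = $7,830.00
Fee: $73,297.50 + $50,887.50 + $49,867.50 + $38,915.00 + $7,830.00 = $220,797.50

$220,797.50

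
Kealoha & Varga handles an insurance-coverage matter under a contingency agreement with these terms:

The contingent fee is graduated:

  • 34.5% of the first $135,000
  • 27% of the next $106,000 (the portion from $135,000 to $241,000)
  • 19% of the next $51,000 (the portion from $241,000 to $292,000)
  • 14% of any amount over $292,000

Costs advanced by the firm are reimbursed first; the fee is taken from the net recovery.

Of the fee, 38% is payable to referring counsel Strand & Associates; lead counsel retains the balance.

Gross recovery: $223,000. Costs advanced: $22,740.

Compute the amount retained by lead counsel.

$39,801.02

Fee base (net of costs): $223,000 − $22,740 = $200,260
First $135,000 at 34.5% = $46,575.00
Remaining $65,260 at 27% = $17,620.20
Fee: $46,575.00 + $17,620.20 = $64,195.20
Referral share: 38% of $64,195.20 = $24,394.18; lead counsel retains $64,195.20 − $24,394.18 = $39,801.02.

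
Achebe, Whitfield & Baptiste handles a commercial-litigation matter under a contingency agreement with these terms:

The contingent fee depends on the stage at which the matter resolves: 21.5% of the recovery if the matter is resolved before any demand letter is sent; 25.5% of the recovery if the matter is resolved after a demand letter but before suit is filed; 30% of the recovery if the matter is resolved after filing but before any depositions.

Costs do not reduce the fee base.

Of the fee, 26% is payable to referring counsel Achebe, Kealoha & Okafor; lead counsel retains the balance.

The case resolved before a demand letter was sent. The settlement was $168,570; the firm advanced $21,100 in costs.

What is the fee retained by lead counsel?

Fee base is the gross recovery, $168,570; costs are reimbursed separately.
The matter resolved before a demand letter was sent, so the 21.5% rate applies.
$168,570 × 21.5% = $36,242.55
Referral share: 26% of $36,242.55 = $9,423.06; lead counsel retains $36,242.55 − $9,423.06 = $26,819.49.

$26,819.49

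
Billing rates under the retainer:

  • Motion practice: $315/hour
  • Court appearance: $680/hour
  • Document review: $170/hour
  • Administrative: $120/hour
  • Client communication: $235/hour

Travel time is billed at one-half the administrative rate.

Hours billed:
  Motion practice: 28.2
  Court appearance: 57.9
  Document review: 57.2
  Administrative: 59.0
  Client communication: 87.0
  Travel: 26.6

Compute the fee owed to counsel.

Motion practice: 28.2 × $315 = $8,883.00
Court appearance: 57.9 × $680 = $39,372.00
Document review: 57.2 × $170 = $9,724.00
Administrative: 59.0 × $120 = $7,080.00
Client communication: 87.0 × $235 = $20,445.00
Subtotal: $8,883.00 + $39,372.00 + $9,724.00 + $7,080.00 + $20,445.00 = $85,504.00
Travel: 26.6 × ($120 ÷ 2) = 26.6 × $60.00 = $1,596.00
Total: $85,504.00 + $1,596.00 = $87,100.00

$87,100.00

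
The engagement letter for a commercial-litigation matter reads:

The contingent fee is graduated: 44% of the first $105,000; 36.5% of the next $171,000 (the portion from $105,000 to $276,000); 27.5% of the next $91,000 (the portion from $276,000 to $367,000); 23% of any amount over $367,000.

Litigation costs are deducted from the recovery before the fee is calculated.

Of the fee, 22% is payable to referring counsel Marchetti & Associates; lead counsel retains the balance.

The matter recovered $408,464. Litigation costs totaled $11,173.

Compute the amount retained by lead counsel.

$109,673.41

Fee base (net of costs): $408,464 − $11,173 = $397,291
First $105,000 at 44% = $46,200.00
Next $171,000 at 36.5% = $62,415.00
Next $91,000 at 27.5% = $25,025.00
Remaining $30,291 at 23% = $6,966.93
Fee: $46,200.00 + $62,415.00 + $25,025.00 + $6,966.93 = $140,606.93
Referral share: 22% of $140,606.93 = $30,933.52; lead counsel retains $140,606.93 − $30,933.52 = $109,673.41.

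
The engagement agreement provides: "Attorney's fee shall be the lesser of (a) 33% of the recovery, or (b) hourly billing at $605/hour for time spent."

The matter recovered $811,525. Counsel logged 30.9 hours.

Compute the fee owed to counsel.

$18,694.50

(a) 33% of $811,525 = $267,803.25
(b) 30.9 × $605 = $18,694.50
The lesser is (b): $18,694.50.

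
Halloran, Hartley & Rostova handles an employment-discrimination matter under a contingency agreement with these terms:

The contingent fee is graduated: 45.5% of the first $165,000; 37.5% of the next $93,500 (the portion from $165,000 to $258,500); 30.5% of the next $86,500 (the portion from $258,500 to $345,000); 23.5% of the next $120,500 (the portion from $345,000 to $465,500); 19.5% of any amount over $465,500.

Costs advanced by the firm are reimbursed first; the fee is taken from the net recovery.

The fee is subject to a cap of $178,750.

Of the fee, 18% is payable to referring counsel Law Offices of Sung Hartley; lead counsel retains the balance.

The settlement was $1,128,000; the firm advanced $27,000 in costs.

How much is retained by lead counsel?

$146,575.00

Fee base (net of costs): $1,128,000 − $27,000 = $1,101,000
First $165,000 at 45.5% = $75,075.00
Next $93,500 at 37.5% = $35,062.50
Next $86,500 at 30.5% = $26,382.50
Next $120,500 at 23.5% = $28,317.50
Remaining $635,500 at 19.5% = $123,922.50
Fee: $75,075.00 + $35,062.50 + $26,382.50 + $28,317.50 + $123,922.50 = $288,760.00
$288,760.00 exceeds the $178,750 cap, so the fee is capped at $178,750.00.
Referral share: 18% of $178,750.00 = $32,175.00; lead counsel retains $178,750.00 − $32,175.00 = $146,575.00.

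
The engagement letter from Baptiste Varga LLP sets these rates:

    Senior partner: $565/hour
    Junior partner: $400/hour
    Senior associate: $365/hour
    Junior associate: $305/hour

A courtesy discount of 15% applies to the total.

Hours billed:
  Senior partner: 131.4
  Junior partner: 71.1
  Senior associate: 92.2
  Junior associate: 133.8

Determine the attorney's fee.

$150,571.55

Senior partner: 131.4 × $565 = $74,241.00
Junior partner: 71.1 × $400 = $28,440.00
Senior associate: 92.2 × $365 = $33,653.00
Junior associate: 133.8 × $305 = $40,809.00
Subtotal: $177,143.00
Less 15% discount: −$26,571.45
Total: $177,143.00 − $26,571.45 = $150,571.55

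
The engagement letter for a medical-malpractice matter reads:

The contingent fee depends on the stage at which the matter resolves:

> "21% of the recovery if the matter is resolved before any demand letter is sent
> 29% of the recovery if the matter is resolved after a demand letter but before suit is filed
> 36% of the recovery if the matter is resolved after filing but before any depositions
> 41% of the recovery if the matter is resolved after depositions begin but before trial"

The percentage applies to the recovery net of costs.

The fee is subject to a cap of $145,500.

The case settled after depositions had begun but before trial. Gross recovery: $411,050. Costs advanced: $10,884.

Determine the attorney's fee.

$145,500.00

Fee base (net of costs): $411,050 − $10,884 = $400,166
The matter settled after depositions had begun but before trial, so the 41% rate applies.
$400,166 × 41% = $164,068.06
$164,068.06 exceeds the $145,500 cap, so the fee is capped at $145,500.00.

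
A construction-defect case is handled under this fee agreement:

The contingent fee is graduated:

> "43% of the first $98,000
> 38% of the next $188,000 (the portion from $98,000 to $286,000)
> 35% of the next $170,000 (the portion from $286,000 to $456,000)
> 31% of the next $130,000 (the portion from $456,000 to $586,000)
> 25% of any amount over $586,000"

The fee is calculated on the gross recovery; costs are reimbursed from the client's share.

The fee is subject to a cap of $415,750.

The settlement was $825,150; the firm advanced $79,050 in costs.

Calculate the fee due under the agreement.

$273,167.50

Fee base is the gross recovery, $825,150; costs are reimbursed separately.
First $98,000 at 43% = $42,140.00
Next $188,000 at 38% = $71,440.00
Next $170,000 at 35% = $59,500.00
Next $130,000 at 31% = $40,300.00
Remaining $239,150 at 25% = $59,787.50
Fee: $42,140.00 + $71,440.00 + $59,500.00 + $40,300.00 + $59,787.50 = $273,167.50
$273,167.50 is under the $415,750 cap.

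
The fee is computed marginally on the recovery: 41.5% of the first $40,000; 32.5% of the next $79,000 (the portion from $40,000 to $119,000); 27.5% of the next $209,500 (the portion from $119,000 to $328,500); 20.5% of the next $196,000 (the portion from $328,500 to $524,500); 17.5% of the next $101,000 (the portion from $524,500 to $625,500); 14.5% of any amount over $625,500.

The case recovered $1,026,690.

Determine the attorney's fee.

$215,915.05

First $40,000 at 41.5% = $16,600.00
Next $79,000 at 32.5% = $25,675.00
Next $209,500 at 27.5% = $57,612.50
Next $196,000 at 20.5% = $40,180.00
Next $101,000 at 17.5% = $17,675.00
Remaining $401,190 at 14.5% = $58,172.55
Fee: $16,600.00 + $25,675.00 + $57,612.50 + $40,180.00 + $17,675.00 + $58,172.55 = $215,915.05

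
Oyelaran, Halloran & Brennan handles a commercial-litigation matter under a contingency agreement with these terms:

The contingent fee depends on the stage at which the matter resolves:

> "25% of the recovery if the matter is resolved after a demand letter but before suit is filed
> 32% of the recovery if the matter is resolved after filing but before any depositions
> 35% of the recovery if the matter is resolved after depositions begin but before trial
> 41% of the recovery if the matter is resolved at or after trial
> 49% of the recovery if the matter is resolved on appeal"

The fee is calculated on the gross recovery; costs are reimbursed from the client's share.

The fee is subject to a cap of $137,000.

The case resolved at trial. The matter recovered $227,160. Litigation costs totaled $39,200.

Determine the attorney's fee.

Fee base is the gross recovery, $227,160; costs are reimbursed separately.
The matter resolved at trial, so the 41% rate applies.
$227,160 × 41% = $93,135.60
$93,135.60 is under the $137,000 cap.

$93,135.60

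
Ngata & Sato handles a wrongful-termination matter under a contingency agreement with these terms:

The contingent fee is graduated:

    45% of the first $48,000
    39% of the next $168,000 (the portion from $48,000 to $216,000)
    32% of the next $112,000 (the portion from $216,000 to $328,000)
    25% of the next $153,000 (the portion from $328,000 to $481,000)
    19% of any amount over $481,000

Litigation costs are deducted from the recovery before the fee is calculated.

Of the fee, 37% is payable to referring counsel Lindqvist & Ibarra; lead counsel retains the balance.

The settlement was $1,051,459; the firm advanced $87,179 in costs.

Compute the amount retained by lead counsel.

Fee base (net of costs): $1,051,459 − $87,179 = $964,280
First $48,000 at 45% = $21,600.00
Next $168,000 at 39% = $65,520.00
Next $112,000 at 32% = $35,840.00
Next $153,000 at 25% = $38,250.00
Remaining $483,280 at 19% = $91,823.20
Fee: $21,600.00 + $65,520.00 + $35,840.00 + $38,250.00 + $91,823.20 = $253,033.20
Referral share: 37% of $253,033.20 = $93,622.28; lead counsel retains $253,033.20 − $93,622.28 = $159,410.92.

$159,410.92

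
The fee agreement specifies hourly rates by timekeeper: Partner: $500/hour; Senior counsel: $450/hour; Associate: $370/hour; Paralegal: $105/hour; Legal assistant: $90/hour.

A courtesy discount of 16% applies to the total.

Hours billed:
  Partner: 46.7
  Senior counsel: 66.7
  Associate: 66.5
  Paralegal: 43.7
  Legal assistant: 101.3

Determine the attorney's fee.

Partner: 46.7 × $500 = $23,350.00
Senior counsel: 66.7 × $450 = $30,015.00
Associate: 66.5 × $370 = $24,605.00
Paralegal: 43.7 × $105 = $4,588.50
Legal assistant: 101.3 × $90 = $9,117.00
Subtotal: $91,675.50
Less 16% discount: −$14,668.08
Total: $91,675.50 − $14,668.08 = $77,007.42

$77,007.42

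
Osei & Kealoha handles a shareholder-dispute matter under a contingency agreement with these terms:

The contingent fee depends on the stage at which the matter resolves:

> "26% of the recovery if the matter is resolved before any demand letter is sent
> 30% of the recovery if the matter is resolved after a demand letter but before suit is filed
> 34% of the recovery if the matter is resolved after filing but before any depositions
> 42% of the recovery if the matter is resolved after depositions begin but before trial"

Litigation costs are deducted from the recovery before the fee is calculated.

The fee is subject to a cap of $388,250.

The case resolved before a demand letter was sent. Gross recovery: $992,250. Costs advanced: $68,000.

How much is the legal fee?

$240,305.00

Fee base (net of costs): $992,250 − $68,000 = $924,250
The matter resolved before a demand letter was sent, so the 26% rate applies.
$924,250 × 26% = $240,305.00
$240,305.00 is under the $388,250 cap.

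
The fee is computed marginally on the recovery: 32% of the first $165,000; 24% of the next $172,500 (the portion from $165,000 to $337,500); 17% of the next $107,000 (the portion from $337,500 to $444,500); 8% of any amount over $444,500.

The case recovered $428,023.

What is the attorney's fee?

$109,588.91

First $165,000 at 32% = $52,800.00
Next $172,500 at 24% = $41,400.00
Remaining $90,523 at 17% = $15,388.91
Fee: $52,800.00 + $41,400.00 + $15,388.91 = $109,588.91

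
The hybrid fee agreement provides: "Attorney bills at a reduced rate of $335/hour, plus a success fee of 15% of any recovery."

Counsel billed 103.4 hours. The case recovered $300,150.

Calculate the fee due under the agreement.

$79,661.50

Hourly: 103.4 × $335 = $34,639.00
Success fee: 15% of $300,150 = $45,022.50
Total: $34,639.00 + $45,022.50 = $79,661.50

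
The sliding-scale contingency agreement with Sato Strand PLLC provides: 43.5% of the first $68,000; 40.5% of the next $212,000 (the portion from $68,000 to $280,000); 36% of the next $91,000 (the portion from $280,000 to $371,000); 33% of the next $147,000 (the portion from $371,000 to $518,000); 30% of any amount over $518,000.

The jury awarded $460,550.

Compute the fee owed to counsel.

First $68,000 at 43.5% = $29,580.00
Next $212,000 at 40.5% = $85,860.00
Next $91,000 at 36% = $32,760.00
Remaining $89,550 at 33% = $29,551.50
Fee: $29,580.00 + $85,860.00 + $32,760.00 + $29,551.50 = $177,751.50

$177,751.50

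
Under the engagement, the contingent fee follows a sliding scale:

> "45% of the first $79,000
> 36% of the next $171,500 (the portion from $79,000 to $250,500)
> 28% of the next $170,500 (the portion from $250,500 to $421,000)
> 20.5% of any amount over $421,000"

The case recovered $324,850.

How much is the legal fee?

First $79,000 at 45% = $35,550.00
Next $171,500 at 36% = $61,740.00
Remaining $74,350 at 28% = $20,818.00
Fee: $35,550.00 + $61,740.00 + $20,818.00 = $118,108.00

$118,108.00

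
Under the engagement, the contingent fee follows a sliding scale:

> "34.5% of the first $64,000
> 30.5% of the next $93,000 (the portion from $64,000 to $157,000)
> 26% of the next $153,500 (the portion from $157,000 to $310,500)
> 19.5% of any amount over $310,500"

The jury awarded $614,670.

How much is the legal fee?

First $64,000 at 34.5% = $22,080.00
Next $93,000 at 30.5% = $28,365.00
Next $153,500 at 26% = $39,910.00
Remaining $304,170 at 19.5% = $59,313.15
Fee: $22,080.00 + $28,365.00 + $39,910.00 + $59,313.15 = $149,668.15

$149,668.15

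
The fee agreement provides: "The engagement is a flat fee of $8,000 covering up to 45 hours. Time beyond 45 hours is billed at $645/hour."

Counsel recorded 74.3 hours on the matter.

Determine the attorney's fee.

$26,898.50

Flat fee: $8,000.00
Excess hours: 74.3 − 45 = 29.3
Overrun: 29.3 × $645 = $18,898.50
Total: $8,000.00 + $18,898.50 = $26,898.50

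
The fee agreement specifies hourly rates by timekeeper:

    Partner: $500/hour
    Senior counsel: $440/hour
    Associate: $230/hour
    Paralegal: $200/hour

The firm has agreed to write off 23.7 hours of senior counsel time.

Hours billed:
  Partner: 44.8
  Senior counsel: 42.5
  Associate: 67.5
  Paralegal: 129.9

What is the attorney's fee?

Partner: 44.8 × $500 = $22,400.00
Senior counsel: 42.5 × $440 = $18,700.00
Associate: 67.5 × $230 = $15,525.00
Paralegal: 129.9 × $200 = $25,980.00
Subtotal: $82,605.00
Write-off: 23.7 × $440 = $10,428.00
Total: $82,605.00 − $10,428.00 = $72,177.00

$72,177.00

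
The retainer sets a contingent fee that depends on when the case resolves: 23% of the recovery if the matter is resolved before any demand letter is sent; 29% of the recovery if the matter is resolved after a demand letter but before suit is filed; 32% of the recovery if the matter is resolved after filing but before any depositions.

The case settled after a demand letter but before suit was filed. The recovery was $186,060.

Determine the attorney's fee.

The matter settled after a demand letter but before suit was filed, so the 29% rate applies.
$186,060 × 29% = $53,957.40

$53,957.40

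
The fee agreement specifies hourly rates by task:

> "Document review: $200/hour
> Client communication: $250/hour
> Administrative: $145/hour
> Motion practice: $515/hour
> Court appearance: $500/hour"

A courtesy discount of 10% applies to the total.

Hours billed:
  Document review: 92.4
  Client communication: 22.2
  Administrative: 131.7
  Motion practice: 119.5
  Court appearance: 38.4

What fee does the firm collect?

Document review: 92.4 × $200 = $18,480.00
Client communication: 22.2 × $250 = $5,550.00
Administrative: 131.7 × $145 = $19,096.50
Motion practice: 119.5 × $515 = $61,542.50
Court appearance: 38.4 × $500 = $19,200.00
Subtotal: $123,869.00
Less 10% discount: −$12,386.90
Total: $123,869.00 − $12,386.90 = $111,482.10

$111,482.10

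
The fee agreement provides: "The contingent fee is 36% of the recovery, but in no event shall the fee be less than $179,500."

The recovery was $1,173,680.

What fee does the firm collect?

$422,524.80

36% of $1,173,680 = $422,524.80
That exceeds the $179,500 minimum.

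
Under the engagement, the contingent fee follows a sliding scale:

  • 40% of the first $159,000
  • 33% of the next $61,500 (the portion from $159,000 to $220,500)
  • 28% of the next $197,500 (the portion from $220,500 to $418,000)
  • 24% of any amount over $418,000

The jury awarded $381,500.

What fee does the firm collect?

First $159,000 at 40% = $63,600.00
Next $61,500 at 33% = $20,295.00
Remaining $161,000 at 28% = $45,080.00
Fee: $63,600.00 + $20,295.00 + $45,080.00 = $128,975.00

$128,975.00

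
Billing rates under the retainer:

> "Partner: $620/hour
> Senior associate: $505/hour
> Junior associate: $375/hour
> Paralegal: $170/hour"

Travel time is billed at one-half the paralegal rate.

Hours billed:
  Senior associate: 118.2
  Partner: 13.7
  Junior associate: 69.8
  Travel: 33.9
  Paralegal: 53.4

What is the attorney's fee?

Partner: 13.7 × $620 = $8,494.00
Senior associate: 118.2 × $505 = $59,691.00
Junior associate: 69.8 × $375 = $26,175.00
Paralegal: 53.4 × $170 = $9,078.00
Subtotal: $8,494.00 + $59,691.00 + $26,175.00 + $9,078.00 = $103,438.00
Travel: 33.9 × ($170 ÷ 2) = 33.9 × $85.00 = $2,881.50
Total: $103,438.00 + $2,881.50 = $106,319.50

$106,319.50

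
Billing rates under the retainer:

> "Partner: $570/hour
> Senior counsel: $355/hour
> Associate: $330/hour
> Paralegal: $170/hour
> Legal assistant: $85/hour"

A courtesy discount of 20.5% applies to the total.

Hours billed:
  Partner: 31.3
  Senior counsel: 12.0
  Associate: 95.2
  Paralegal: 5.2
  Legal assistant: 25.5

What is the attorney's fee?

$44,971.96

Partner: 31.3 × $570 = $17,841.00
Senior counsel: 12.0 × $355 = $4,260.00
Associate: 95.2 × $330 = $31,416.00
Paralegal: 5.2 × $170 = $884.00
Legal assistant: 25.5 × $85 = $2,167.50
Subtotal: $56,568.50
Less 20.5% discount: −$11,596.54
Total: $56,568.50 − $11,596.54 = $44,971.96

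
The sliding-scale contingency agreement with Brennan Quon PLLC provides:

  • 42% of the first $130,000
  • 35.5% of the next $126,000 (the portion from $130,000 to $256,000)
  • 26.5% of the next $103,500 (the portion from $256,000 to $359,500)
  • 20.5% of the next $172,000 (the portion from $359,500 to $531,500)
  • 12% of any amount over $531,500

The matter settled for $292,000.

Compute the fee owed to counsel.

$108,870.00

First $130,000 at 42% = $54,600.00
Next $126,000 at 35.5% = $44,730.00
Remaining $36,000 at 26.5% = $9,540.00
Fee: $54,600.00 + $44,730.00 + $9,540.00 = $108,870.00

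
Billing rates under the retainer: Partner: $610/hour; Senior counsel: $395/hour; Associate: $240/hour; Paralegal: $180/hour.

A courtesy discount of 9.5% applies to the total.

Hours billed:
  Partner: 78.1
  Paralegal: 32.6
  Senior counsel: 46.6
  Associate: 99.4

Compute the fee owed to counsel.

Partner: 78.1 × $610 = $47,641.00
Senior counsel: 46.6 × $395 = $18,407.00
Associate: 99.4 × $240 = $23,856.00
Paralegal: 32.6 × $180 = $5,868.00
Subtotal: $95,772.00
Less 9.5% discount: −$9,098.34
Total: $95,772.00 − $9,098.34 = $86,673.66

$86,673.66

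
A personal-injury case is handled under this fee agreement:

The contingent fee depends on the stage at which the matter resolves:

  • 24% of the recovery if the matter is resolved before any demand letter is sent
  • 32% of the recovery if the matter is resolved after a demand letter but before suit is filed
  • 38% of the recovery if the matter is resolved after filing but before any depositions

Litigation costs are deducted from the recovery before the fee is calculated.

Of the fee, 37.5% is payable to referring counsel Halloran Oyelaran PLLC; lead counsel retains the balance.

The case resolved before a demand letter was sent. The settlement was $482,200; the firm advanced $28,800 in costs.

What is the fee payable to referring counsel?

Fee base (net of costs): $482,200 − $28,800 = $453,400
The matter resolved before a demand letter was sent, so the 24% rate applies.
$453,400 × 24% = $108,816.00
Referral share: 37.5% of $108,816.00 = $40,806.00; lead counsel retains $108,816.00 − $40,806.00 = $68,010.00.

$40,806.00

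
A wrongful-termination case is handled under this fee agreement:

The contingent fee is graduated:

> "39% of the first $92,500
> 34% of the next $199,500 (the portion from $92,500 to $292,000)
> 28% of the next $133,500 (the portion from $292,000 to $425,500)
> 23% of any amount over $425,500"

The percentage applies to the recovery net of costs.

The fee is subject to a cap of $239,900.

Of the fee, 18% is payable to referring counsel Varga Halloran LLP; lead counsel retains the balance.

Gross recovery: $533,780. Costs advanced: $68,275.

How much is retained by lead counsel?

Fee base (net of costs): $533,780 − $68,275 = $465,505
First $92,500 at 39% = $36,075.00
Next $199,500 at 34% = $67,830.00
Next $133,500 at 28% = $37,380.00
Remaining $40,005 at 23% = $9,201.15
Fee: $36,075.00 + $67,830.00 + $37,380.00 + $9,201.15 = $150,486.15
$150,486.15 is under the $239,900 cap.
Referral share: 18% of $150,486.15 = $27,087.51; lead counsel retains $150,486.15 − $27,087.51 = $123,398.64.

$123,398.64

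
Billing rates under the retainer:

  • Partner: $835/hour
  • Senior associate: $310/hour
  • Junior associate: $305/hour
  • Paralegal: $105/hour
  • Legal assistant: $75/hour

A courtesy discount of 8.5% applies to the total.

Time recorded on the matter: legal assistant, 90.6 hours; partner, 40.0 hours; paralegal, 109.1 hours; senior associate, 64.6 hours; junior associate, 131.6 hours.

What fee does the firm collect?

Partner: 40.0 × $835 = $33,400.00
Senior associate: 64.6 × $310 = $20,026.00
Junior associate: 131.6 × $305 = $40,138.00
Paralegal: 109.1 × $105 = $11,455.50
Legal assistant: 90.6 × $75 = $6,795.00
Subtotal: $111,814.50
Less 8.5% discount: −$9,504.23
Total: $111,814.50 − $9,504.23 = $102,310.27

$102,310.27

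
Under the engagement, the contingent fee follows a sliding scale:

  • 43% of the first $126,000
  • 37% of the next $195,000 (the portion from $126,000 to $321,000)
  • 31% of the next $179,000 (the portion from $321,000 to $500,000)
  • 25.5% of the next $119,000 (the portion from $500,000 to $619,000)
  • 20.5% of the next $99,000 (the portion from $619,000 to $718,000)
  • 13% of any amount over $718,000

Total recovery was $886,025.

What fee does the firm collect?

$254,303.25

First $126,000 at 43% = $54,180.00
Next $195,000 at 37% = $72,150.00
Next $179,000 at 31% = $55,490.00
Next $119,000 at 25.5% = $30,345.00
Next $99,000 at 20.5% = $20,295.00
Remaining $168,025 at 13% = $21,843.25
Fee: $54,180.00 + $72,150.00 + $55,490.00 + $30,345.00 + $20,295.00 + $21,843.25 = $254,303.25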